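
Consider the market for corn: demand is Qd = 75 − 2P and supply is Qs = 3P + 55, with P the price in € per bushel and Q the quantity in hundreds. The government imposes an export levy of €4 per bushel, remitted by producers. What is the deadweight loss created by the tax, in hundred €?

Before the tax: set 75 − 2P = 3P + 55 → P* = €4, Q* = 67.
With the tax collected from producers, supply shifts: Qs = 3(P − 4) + 55.
New equilibrium: consumers pay €6.4, producers receive €2.4, Q = 62.2. (Wedge: Pb − Ps = 4.)
Quantity falls by |ΔQ| = |67 − 62.2| = 4.8.
DWL = ½ · t · |ΔQ| = ½ · 4 · 4.8 = €9.6.

Deadweight loss = €9.6 hundred.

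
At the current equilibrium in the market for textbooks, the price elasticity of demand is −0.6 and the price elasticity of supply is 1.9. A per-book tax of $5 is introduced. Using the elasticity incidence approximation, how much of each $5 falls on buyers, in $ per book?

Incidence ratio: buyers' share ≈ εs / (εs + |εd|) = 1.9 / (1.9 + 0.6) = 0.76.
So buyers bear ≈ 0.76 × $5 = $3.8; sellers bear $1.2.

Buyers bear ≈ $3.8 per book.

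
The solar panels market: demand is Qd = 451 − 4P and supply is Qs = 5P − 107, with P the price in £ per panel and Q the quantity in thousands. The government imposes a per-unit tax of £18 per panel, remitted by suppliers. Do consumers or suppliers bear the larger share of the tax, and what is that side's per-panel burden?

Without the tax, 451 − 4P = 5P − 107 gives 9P = 558, so P* = £62 and Q* = 203.
With the tax collected from suppliers, supply shifts: Qs = 5(P − 18) − 107.
New equilibrium: consumers pay £72, suppliers receive £54, Q = 163. (Wedge: Pb − Ps = 18.)
Per-panel burden: consumers £10, suppliers £8.
Consumers take the larger share because demand is less price-elastic here (demand slope 4 vs supply slope 5).

Consumers bear the larger share: £10 per panel.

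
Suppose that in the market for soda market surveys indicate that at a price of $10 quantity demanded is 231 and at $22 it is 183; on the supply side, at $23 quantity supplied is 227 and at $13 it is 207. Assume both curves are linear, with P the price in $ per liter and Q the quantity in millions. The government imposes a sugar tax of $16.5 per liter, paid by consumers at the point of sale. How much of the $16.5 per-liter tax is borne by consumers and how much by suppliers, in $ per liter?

Consumers bear $5.5 per liter; suppliers bear $11 per liter.

Demand slope: (183 − 231)/(22 − 10) = -4, so Qd = 271 − 4P.
Supply slope: (207 − 227)/(13 − 23) = 2, so Qs = 2P + 181.
Without the tax, 271 − 4P = 2P + 181 gives 6P = 90, so P* = $15 and Q* = 211.
With the tax collected from consumers, demand (in seller-price terms) shifts: Qd = 271 − 4(P + 16.5).
Solving gives Q = 189 with consumers paying $20.5 and suppliers receiving $4 (the $16.5 wedge).
Burden on consumers: $5.5; on suppliers: $11. (They sum to $16.5.)
The less price-elastic side of the market bears the larger share of a per-unit tax.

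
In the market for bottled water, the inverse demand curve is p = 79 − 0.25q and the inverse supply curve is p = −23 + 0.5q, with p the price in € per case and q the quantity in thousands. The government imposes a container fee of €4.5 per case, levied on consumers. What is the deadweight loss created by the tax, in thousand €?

Deadweight loss = €13.5 thousand.

Inverting to q(p) form: qd = 316 − 4p; qs = 2p + 46.
Without the tax, 316 − 4p = 2p + 46 gives 6p = 270, so p* = €45 and q* = 136.
With the tax collected from consumers, demand (in seller-price terms) shifts: qd = 316 − 4(p + 4.5).
New equilibrium: consumers pay €46.5, suppliers receive €42, q = 130. (Wedge: pb − ps = 4.5.)
Quantity falls by |ΔQ| = |136 − 130| = 6.
DWL = ½ · t · |ΔQ| = ½ · 4.5 · 6 = €13.5.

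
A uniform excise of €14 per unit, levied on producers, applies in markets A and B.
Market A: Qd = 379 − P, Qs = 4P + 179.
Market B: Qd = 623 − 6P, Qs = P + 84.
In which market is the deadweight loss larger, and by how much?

Market B, by €5.6.

Market A: pre-tax P* = €40, Q* = 339; post-tax Q = 327.8; deadweight loss = €78.4.
Market B: pre-tax P* = €77, Q* = 161; post-tax Q = 149; deadweight loss = €84.
Difference: €78.4 vs €84 → market B is larger by €5.6.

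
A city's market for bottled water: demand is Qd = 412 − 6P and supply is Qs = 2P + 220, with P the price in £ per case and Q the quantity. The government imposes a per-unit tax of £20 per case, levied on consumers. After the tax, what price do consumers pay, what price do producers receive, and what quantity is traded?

Consumers pay £29; producers receive £9; quantity = 238.

Before the tax: set 412 − 6P = 2P + 220 → P* = £24, Q* = 268.
With the tax collected from consumers, demand (in seller-price terms) shifts: Qd = 412 − 6(P + 20).
New equilibrium: consumers pay £29, producers receive £9, Q = 238. (Wedge: Pb − Ps = 20.)
The less price-elastic side of the market bears the larger share of a per-unit tax.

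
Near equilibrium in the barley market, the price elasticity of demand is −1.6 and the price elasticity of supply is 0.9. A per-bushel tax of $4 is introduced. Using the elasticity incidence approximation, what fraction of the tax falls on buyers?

Incidence ratio: buyers' share ≈ εs / (εs + |εd|) = 0.9 / (0.9 + 1.6) = 0.36.
Supply is the less elastic side, so buyers bear the smaller share.

Buyers' share ≈ 0.36.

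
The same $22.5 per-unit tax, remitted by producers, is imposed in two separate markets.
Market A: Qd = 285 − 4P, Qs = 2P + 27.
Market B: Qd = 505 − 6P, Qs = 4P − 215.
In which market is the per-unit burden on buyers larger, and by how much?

Market B, by $1.5.

Market A: pre-tax P* = $43, Q* = 113; post-tax Q = 83; per-unit burden on buyers = $7.5.
Market B: pre-tax P* = $72, Q* = 73; post-tax Q = 19; per-unit burden on buyers = $9.
Difference: $7.5 vs $9 → market B is larger by $1.5.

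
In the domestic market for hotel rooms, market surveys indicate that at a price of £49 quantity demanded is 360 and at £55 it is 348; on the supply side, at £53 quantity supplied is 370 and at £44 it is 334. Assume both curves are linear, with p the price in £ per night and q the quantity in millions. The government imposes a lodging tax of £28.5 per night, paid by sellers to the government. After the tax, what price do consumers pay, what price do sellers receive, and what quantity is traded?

Consumers pay £69; sellers receive £40.5; quantity = 320.

Demand slope: (348 − 360)/(55 − 49) = -2, so qd = 458 − 2p.
Supply slope: (334 − 370)/(44 − 53) = 4, so qs = 4p + 158.
Before the tax: set 458 − 2p = 4p + 158 → p* = £50, q* = 358.
With the tax collected from sellers, supply shifts: qs = 4(p − 28.5) + 158.
Solving gives q = 320 with consumers paying £69 and sellers receiving £40.5 (the £28.5 wedge).
The less price-elastic side of the market bears the larger share of a per-unit tax.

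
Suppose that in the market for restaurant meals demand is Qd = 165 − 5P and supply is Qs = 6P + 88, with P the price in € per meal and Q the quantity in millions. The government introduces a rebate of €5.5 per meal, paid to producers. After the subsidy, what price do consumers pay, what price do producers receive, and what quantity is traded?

Consumers pay €4; producers receive €9.5; quantity = 145.

Without the subsidy, 165 − 5P = 6P + 88 gives 11P = 77, so P* = €7 and Q* = 130.
With a per-unit subsidy paid to producers, each receives P + 5.5 per unit sold, so supply becomes Qs = 6(P + 5.5) + 88.
Solving gives Q = 145 with consumers paying €4 and producers receiving €9.5 (the €5.5 wedge).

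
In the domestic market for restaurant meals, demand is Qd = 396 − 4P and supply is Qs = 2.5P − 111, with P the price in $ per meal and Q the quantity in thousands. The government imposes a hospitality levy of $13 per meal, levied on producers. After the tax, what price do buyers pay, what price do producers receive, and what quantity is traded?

Without the tax, 396 − 4P = 2.5P − 111 gives 6.5P = 507, so P* = $78 and Q* = 84.
With the tax collected from producers, supply shifts: Qs = 2.5(P − 13) − 111.
New equilibrium: buyers pay $83, producers receive $70, Q = 64. (Wedge: Pb − Ps = 13.)

Buyers pay $83; producers receive $70; quantity = 64.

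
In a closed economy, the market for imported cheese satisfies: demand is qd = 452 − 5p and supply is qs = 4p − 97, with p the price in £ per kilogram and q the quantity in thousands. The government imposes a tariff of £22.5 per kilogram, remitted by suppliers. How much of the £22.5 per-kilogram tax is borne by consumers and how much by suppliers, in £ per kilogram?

Consumers bear £10 per kilogram; suppliers bear £12.5 per kilogram.

Before the tax: set 452 − 5p = 4p − 97 → p* = £61, q* = 147.
With the tax collected from suppliers, supply shifts: qs = 4(p − 22.5) − 97.
Solving gives q = 97 with consumers paying £71 and suppliers receiving £48.5 (the £22.5 wedge).
Burden on consumers: £10; on suppliers: £12.5. (They sum to £22.5.)
The less price-elastic side of the market bears the larger share of a per-unit tax.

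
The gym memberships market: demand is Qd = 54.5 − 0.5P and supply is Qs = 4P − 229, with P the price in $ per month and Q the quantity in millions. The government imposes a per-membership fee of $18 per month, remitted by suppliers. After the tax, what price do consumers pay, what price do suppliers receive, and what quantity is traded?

Without the tax, 54.5 − 0.5P = 4P − 229 gives 4.5P = 283.5, so P* = $63 and Q* = 23.
With the tax collected from suppliers, supply shifts: Qs = 4(P − 18) − 229.
New equilibrium: consumers pay $79, suppliers receive $61, Q = 15. (Wedge: Pb − Ps = 18.)
The less price-elastic side of the market bears the larger share of a per-unit tax.

Consumers pay $79; suppliers receive $61; quantity = 15.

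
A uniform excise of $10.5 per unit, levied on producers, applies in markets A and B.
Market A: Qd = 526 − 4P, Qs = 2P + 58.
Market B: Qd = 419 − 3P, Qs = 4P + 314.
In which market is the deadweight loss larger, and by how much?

Market B, by $21.

Market A: pre-tax P* = $78, Q* = 214; post-tax Q = 200; deadweight loss = $73.5.
Market B: pre-tax P* = $15, Q* = 374; post-tax Q = 356; deadweight loss = $94.5.
Difference: $73.5 vs $94.5 → market B is larger by $21.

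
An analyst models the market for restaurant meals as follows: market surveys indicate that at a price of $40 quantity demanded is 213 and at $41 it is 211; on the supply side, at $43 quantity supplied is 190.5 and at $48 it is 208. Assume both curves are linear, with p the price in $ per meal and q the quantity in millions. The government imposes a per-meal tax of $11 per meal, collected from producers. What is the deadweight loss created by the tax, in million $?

Deadweight loss = $77 million.

Demand slope: (211 − 213)/(41 − 40) = -2, so qd = 293 − 2p.
Supply slope: (208 − 190.5)/(48 − 43) = 3.5, so qs = 3.5p + 40.
Before the tax: set 293 − 2p = 3.5p + 40 → p* = $46, q* = 201.
With the tax collected from producers, supply shifts: qs = 3.5(p − 11) + 40.
Solving gives q = 187 with consumers paying $53 and producers receiving $42 (the $11 wedge).
Quantity falls by |ΔQ| = |201 − 187| = 14.
DWL = ½ · t · |ΔQ| = ½ · 11 · 14 = $77.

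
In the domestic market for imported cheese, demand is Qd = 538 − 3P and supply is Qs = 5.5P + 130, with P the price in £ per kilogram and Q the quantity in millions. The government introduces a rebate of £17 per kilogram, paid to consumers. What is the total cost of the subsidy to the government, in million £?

Government outlay = £7259 million.

Before the subsidy: set 538 − 3P = 5.5P + 130 → P* = £48, Q* = 394.
With a per-unit subsidy paid to consumers, each effectively pays P − 17, so demand becomes Qd = 538 − 3(P − 17).
New equilibrium: consumers pay £37, sellers receive £54, Q = 427. (Wedge: Pb − Ps = −17.)
Outlay = t · Q = 17 · 427 = £7259.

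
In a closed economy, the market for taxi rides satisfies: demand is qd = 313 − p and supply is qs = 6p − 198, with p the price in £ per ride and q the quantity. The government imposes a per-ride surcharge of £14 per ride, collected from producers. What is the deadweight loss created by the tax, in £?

Without the tax, 313 − p = 6p − 198 gives 7p = 511, so p* = £73 and q* = 240.
With the tax collected from producers, supply shifts: qs = 6(p − 14) − 198.
Solving gives q = 228 with consumers paying £85 and producers receiving £71 (the £14 wedge).
Quantity falls by |ΔQ| = |240 − 228| = 12.
DWL = ½ · t · |ΔQ| = ½ · 14 · 12 = £84.

Deadweight loss = £84.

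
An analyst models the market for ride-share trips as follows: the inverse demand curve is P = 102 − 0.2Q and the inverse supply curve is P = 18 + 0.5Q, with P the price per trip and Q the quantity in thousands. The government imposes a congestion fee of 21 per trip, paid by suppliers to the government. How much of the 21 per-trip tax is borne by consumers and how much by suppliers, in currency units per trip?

Inverting to Q(P) form: Qd = 510 − 5P; Qs = 2P − 36.
Without the tax, 510 − 5P = 2P − 36 gives 7P = 546, so P* = 78 and Q* = 120.
With the tax collected from suppliers, supply shifts: Qs = 2(P − 21) − 36.
Solving gives Q = 90 with consumers paying 84 and suppliers receiving 63 (the 21 wedge).
Burden on consumers: 6; on suppliers: 15. (They sum to 21.)
The less price-elastic side of the market bears the larger share of a per-unit tax.

Consumers bear 6 per trip; suppliers bear 15 per trip.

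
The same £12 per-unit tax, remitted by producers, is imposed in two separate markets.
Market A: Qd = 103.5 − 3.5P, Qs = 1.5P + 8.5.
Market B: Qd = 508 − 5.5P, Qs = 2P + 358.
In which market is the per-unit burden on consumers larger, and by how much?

Market A: pre-tax P* = £19, Q* = 37; post-tax Q = 24.4; per-unit burden on consumers = £3.6.
Market B: pre-tax P* = £20, Q* = 398; post-tax Q = 380.4; per-unit burden on consumers = £3.2.
Difference: £3.6 vs £3.2 → market A is larger by £0.4.

Market A, by £0.4.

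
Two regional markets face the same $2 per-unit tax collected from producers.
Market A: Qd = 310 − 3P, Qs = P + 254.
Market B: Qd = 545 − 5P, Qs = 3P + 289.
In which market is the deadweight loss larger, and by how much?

Market B, by $2.25.

Market A: pre-tax P* = $14, Q* = 268; post-tax Q = 266.5; deadweight loss = $1.5.
Market B: pre-tax P* = $32, Q* = 385; post-tax Q = 381.25; deadweight loss = $3.75.
Difference: $1.5 vs $3.75 → market B is larger by $2.25.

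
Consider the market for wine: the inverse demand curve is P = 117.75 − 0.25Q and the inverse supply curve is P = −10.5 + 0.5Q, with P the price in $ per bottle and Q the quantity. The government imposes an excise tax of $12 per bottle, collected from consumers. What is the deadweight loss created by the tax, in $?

Rewrite in direct form: Qd = 471 − 4P and Qs = 2P + 21.
Before the tax: set 471 − 4P = 2P + 21 → P* = $75, Q* = 171.
With the tax collected from consumers, demand (in seller-price terms) shifts: Qd = 471 − 4(P + 12).
Solving gives Q = 155 with consumers paying $79 and suppliers receiving $67 (the $12 wedge).
Quantity falls by |ΔQ| = |171 − 155| = 16.
DWL = ½ · t · |ΔQ| = ½ · 12 · 16 = $96.

Deadweight loss = $96.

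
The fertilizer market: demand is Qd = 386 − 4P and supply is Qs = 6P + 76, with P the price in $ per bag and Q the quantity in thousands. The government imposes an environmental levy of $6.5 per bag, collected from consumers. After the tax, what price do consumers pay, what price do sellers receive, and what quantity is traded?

Without the tax, 386 − 4P = 6P + 76 gives 10P = 310, so P* = $31 and Q* = 262.
With the tax collected from consumers, demand (in seller-price terms) shifts: Qd = 386 − 4(P + 6.5).
New equilibrium: consumers pay $34.9, sellers receive $28.4, Q = 246.4. (Wedge: Pb − Ps = 6.5.)
The less price-elastic side of the market bears the larger share of a per-unit tax.

Consumers pay $34.9; sellers receive $28.4; quantity = 246.4.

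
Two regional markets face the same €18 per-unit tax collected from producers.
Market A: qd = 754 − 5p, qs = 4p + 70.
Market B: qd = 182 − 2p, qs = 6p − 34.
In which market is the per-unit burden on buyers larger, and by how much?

Market A: pre-tax p* = €76, q* = 374; post-tax q = 334; per-unit burden on buyers = €8.
Market B: pre-tax p* = €27, q* = 128; post-tax q = 101; per-unit burden on buyers = €13.5.
Difference: €8 vs €13.5 → market B is larger by €5.5.

Market B, by €5.5.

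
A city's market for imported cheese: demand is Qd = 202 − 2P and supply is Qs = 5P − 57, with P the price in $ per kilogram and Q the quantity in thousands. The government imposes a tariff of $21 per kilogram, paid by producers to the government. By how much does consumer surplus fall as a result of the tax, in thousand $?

Consumer surplus falls by $1695 thousand.

Without the tax, 202 − 2P = 5P − 57 gives 7P = 259, so P* = $37 and Q* = 128.
With the tax collected from producers, supply shifts: Qs = 5(P − 21) − 57.
New equilibrium: buyers pay $52, producers receive $31, Q = 98. (Wedge: Pb − Ps = 21.)
ΔCS is the trapezoid between Q = 98 and Q = 128 of height $15: ½ · (128 + 98) · 15 = $1695.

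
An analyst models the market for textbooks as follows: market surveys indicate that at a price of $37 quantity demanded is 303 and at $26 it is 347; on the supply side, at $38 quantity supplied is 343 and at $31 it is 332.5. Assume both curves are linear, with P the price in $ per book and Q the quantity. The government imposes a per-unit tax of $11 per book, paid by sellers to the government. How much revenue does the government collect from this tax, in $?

Demand slope: (347 − 303)/(26 − 37) = -4, so Qd = 451 − 4P.
Supply slope: (332.5 − 343)/(31 − 38) = 1.5, so Qs = 1.5P + 286.
Without the tax, 451 − 4P = 1.5P + 286 gives 5.5P = 165, so P* = $30 and Q* = 331.
With the tax collected from sellers, supply shifts: Qs = 1.5(P − 11) + 286.
Solving gives Q = 319 with consumers paying $33 and sellers receiving $22 (the $11 wedge).
Revenue = t · Q = 11 · 319 = $3509.

Tax revenue = $3509.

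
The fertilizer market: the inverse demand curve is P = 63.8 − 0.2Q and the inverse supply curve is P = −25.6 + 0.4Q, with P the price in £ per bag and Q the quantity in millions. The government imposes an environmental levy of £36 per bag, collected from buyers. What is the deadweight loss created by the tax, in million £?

Rewrite in direct form: Qd = 319 − 5P and Qs = 2.5P + 64.
Before the tax: set 319 − 5P = 2.5P + 64 → P* = £34, Q* = 149.
With the tax collected from buyers, demand (in seller-price terms) shifts: Qd = 319 − 5(P + 36).
Solving gives Q = 89 with buyers paying £46 and suppliers receiving £10 (the £36 wedge).
Quantity falls by |ΔQ| = |149 − 89| = 60.
DWL = ½ · t · |ΔQ| = ½ · 36 · 60 = £1080.

Deadweight loss = £1080 million.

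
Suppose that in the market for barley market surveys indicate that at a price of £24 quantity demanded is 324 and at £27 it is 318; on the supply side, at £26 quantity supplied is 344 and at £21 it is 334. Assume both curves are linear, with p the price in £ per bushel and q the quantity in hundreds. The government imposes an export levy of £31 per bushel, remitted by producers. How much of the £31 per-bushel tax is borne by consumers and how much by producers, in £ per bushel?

Consumers bear £15.5 per bushel; producers bear £15.5 per bushel.

Demand slope: (318 − 324)/(27 − 24) = -2, so qd = 372 − 2p.
Supply slope: (334 − 344)/(21 − 26) = 2, so qs = 2p + 292.
Without the tax, 372 − 2p = 2p + 292 gives 4p = 80, so p* = £20 and q* = 332.
With the tax collected from producers, supply shifts: qs = 2(p − 31) + 292.
New equilibrium: consumers pay £35.5, producers receive £4.5, q = 301. (Wedge: pb − ps = 31.)
Burden on consumers: £15.5; on producers: £15.5. (They sum to £31.)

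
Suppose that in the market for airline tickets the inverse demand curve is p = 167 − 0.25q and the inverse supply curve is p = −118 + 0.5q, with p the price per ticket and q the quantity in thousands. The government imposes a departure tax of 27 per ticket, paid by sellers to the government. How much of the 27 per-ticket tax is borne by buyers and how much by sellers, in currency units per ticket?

Buyers bear 9 per ticket; sellers bear 18 per ticket.

Inverting to q(p) form: qd = 668 − 4p; qs = 2p + 236.
Before the tax: set 668 − 4p = 2p + 236 → p* = 72, q* = 380.
With the tax collected from sellers, supply shifts: qs = 2(p − 27) + 236.
New equilibrium: buyers pay 81, sellers receive 54, q = 344. (Wedge: pb − ps = 27.)
Burden on buyers: 9; on sellers: 18. (They sum to 27.)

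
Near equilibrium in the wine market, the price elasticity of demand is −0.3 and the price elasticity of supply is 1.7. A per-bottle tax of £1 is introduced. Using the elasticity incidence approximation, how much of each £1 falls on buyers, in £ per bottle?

Incidence ratio: buyers' share ≈ εs / (εs + |εd|) = 1.7 / (1.7 + 0.3) = 0.85.
So buyers bear ≈ 0.85 × £1 = £0.85; producers bear £0.15.

Buyers bear ≈ £0.85 per bottle.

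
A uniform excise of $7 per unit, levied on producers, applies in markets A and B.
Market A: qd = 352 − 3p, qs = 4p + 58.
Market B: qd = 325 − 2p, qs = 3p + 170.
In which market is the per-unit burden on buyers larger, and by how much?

Market A: pre-tax p* = $42, q* = 226; post-tax q = 214; per-unit burden on buyers = $4.
Market B: pre-tax p* = $31, q* = 263; post-tax q = 254.6; per-unit burden on buyers = $4.2.
Difference: $4 vs $4.2 → market B is larger by $0.2.

Market B, by $0.2.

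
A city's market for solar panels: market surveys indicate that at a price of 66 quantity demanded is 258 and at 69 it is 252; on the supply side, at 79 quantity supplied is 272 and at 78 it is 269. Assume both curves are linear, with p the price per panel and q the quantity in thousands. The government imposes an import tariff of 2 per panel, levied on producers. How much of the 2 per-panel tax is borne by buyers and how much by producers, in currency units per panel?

Demand slope: (252 − 258)/(69 − 66) = -2, so qd = 390 − 2p.
Supply slope: (269 − 272)/(78 − 79) = 3, so qs = 3p + 35.
Without the tax, 390 − 2p = 3p + 35 gives 5p = 355, so p* = 71 and q* = 248.
With the tax collected from producers, supply shifts: qs = 3(p − 2) + 35.
Solving gives q = 245.6 with buyers paying 72.2 and producers receiving 70.2 (the 2 wedge).
Burden on buyers: 1.2; on producers: 0.8. (They sum to 2.)

Buyers bear 1.2 per panel; producers bear 0.8 per panel.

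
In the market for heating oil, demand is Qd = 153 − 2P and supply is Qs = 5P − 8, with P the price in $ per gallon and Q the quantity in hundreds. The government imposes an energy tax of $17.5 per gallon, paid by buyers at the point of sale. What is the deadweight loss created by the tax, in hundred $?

Deadweight loss = $218.75 hundred.

Before the tax: set 153 − 2P = 5P − 8 → P* = $23, Q* = 107.
With the tax collected from buyers, demand (in seller-price terms) shifts: Qd = 153 − 2(P + 17.5).
Solving gives Q = 82 with buyers paying $35.5 and suppliers receiving $18 (the $17.5 wedge).
Quantity falls by |ΔQ| = |107 − 82| = 25.
DWL = ½ · t · |ΔQ| = ½ · 17.5 · 25 = $218.75.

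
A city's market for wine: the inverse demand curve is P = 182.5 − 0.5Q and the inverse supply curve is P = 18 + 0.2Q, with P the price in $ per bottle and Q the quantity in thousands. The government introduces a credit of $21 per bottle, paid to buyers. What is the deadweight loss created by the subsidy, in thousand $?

Deadweight loss = $315 thousand.

Rewrite in direct form: Qd = 365 − 2P and Qs = 5P − 90.
Without the subsidy, 365 − 2P = 5P − 90 gives 7P = 455, so P* = $65 and Q* = 235.
With a per-unit subsidy paid to buyers, each effectively pays P − 21, so demand becomes Qd = 365 − 2(P − 21).
New equilibrium: buyers pay $50, suppliers receive $71, Q = 265. (Wedge: Pb − Ps = −21.)
Quantity rises by |ΔQ| = |235 − 265| = 30.
DWL = ½ · t · |ΔQ| = ½ · 21 · 30 = $315.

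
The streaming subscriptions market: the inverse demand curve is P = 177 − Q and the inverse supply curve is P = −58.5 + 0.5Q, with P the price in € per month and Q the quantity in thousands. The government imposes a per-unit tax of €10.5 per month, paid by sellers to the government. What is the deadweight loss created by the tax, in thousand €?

Inverting to Q(P) form: Qd = 177 − P; Qs = 2P + 117.
Without the tax, 177 − P = 2P + 117 gives 3P = 60, so P* = €20 and Q* = 157.
With the tax collected from sellers, supply shifts: Qs = 2(P − 10.5) + 117.
New equilibrium: buyers pay €27, sellers receive €16.5, Q = 150. (Wedge: Pb − Ps = 10.5.)
Quantity falls by |ΔQ| = |157 − 150| = 7.
DWL = ½ · t · |ΔQ| = ½ · 10.5 · 7 = €36.75.

Deadweight loss = €36.75 thousand.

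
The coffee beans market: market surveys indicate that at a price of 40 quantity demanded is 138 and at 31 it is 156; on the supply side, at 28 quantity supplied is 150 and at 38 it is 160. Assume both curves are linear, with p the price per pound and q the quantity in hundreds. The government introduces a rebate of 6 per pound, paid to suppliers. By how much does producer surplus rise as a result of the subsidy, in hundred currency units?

Demand slope: (156 − 138)/(31 − 40) = -2, so qd = 218 − 2p.
Supply slope: (160 − 150)/(38 − 28) = 1, so qs = p + 122.
Before the subsidy: set 218 − 2p = p + 122 → p* = 32, q* = 154.
With a per-unit subsidy paid to suppliers, each receives p + 6 per unit sold, so supply becomes qs = (p + 6) + 122.
Solving gives q = 158 with consumers paying 30 and suppliers receiving 36 (the 6 wedge).
ΔPS is the trapezoid between Q = 158 and Q = 154 of height 4: ½ · (154 + 158) · 4 = 624.

Producer surplus rises by 624 hundred.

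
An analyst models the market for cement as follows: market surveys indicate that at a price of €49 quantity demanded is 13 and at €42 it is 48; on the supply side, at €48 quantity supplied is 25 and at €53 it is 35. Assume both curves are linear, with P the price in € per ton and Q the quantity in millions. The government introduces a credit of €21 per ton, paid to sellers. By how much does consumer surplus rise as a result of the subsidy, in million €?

Demand slope: (48 − 13)/(42 − 49) = -5, so Qd = 258 − 5P.
Supply slope: (35 − 25)/(53 − 48) = 2, so Qs = 2P − 71.
Without the subsidy, 258 − 5P = 2P − 71 gives 7P = 329, so P* = €47 and Q* = 23.
With a per-unit subsidy paid to sellers, each receives P + 21 per unit sold, so supply becomes Qs = 2(P + 21) − 71.
Solving gives Q = 53 with buyers paying €41 and sellers receiving €62 (the €21 wedge).
ΔCS is the trapezoid between Q = 53 and Q = 23 of height €6: ½ · (23 + 53) · 6 = €228.

Consumer surplus rises by €228 million.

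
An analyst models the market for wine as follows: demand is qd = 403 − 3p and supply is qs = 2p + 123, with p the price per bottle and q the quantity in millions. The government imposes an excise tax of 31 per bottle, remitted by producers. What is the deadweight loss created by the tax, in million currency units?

Deadweight loss = 576.6 million.

Before the tax: set 403 − 3p = 2p + 123 → p* = 56, q* = 235.
With the tax collected from producers, supply shifts: qs = 2(p − 31) + 123.
Solving gives q = 197.8 with buyers paying 68.4 and producers receiving 37.4 (the 31 wedge).
Quantity falls by |ΔQ| = |235 − 197.8| = 37.2.
DWL = ½ · t · |ΔQ| = ½ · 31 · 37.2 = 576.6.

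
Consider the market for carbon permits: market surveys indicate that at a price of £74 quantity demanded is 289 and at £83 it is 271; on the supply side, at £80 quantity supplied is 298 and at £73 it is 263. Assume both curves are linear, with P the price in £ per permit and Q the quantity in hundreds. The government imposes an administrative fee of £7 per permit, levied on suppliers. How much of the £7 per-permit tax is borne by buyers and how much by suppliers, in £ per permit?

Buyers bear £5 per permit; suppliers bear £2 per permit.

Demand slope: (271 − 289)/(83 − 74) = -2, so Qd = 437 − 2P.
Supply slope: (263 − 298)/(73 − 80) = 5, so Qs = 5P − 102.
Before the tax: set 437 − 2P = 5P − 102 → P* = £77, Q* = 283.
With the tax collected from suppliers, supply shifts: Qs = 5(P − 7) − 102.
Solving gives Q = 273 with buyers paying £82 and suppliers receiving £75 (the £7 wedge).
Burden on buyers: £5; on suppliers: £2. (They sum to £7.)
The less price-elastic side of the market bears the larger share of a per-unit tax.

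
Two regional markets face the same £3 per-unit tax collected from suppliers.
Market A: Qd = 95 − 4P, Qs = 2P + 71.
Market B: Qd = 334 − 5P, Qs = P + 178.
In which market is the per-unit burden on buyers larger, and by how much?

Market A: pre-tax P* = £4, Q* = 79; post-tax Q = 75; per-unit burden on buyers = £1.
Market B: pre-tax P* = £26, Q* = 204; post-tax Q = 201.5; per-unit burden on buyers = £0.5.
Difference: £1 vs £0.5 → market A is larger by £0.5.

Market A, by £0.5.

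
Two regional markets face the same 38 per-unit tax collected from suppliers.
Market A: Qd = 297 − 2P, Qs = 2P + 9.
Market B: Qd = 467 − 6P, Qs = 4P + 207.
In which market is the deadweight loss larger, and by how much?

Market A: pre-tax P* = 72, Q* = 153; post-tax Q = 115; deadweight loss = 722.
Market B: pre-tax P* = 26, Q* = 311; post-tax Q = 219.8; deadweight loss = 1732.8.
Difference: 722 vs 1732.8 → market B is larger by 1010.8.

Market B, by 1010.8.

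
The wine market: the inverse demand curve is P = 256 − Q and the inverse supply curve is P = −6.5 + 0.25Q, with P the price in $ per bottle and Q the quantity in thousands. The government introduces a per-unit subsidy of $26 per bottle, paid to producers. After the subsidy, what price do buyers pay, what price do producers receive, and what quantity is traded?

Rewrite in direct form: Qd = 256 − P and Qs = 4P + 26.
Without the subsidy, 256 − P = 4P + 26 gives 5P = 230, so P* = $46 and Q* = 210.
With a per-unit subsidy paid to producers, each receives P + 26 per unit sold, so supply becomes Qs = 4(P + 26) + 26.
Solving gives Q = 230.8 with buyers paying $25.2 and producers receiving $51.2 (the $26 wedge).

Buyers pay $25.2; producers receive $51.2; quantity = 230.8.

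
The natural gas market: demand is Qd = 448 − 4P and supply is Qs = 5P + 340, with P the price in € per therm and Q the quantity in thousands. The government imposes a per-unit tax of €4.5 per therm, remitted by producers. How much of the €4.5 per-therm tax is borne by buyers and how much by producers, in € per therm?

Without the tax, 448 − 4P = 5P + 340 gives 9P = 108, so P* = €12 and Q* = 400.
With the tax collected from producers, supply shifts: Qs = 5(P − 4.5) + 340.
Solving gives Q = 390 with buyers paying €14.5 and producers receiving €10 (the €4.5 wedge).
Burden on buyers: €2.5; on producers: €2. (They sum to €4.5.)
The less price-elastic side of the market bears the larger share of a per-unit tax.

Buyers bear €2.5 per therm; producers bear €2 per therm.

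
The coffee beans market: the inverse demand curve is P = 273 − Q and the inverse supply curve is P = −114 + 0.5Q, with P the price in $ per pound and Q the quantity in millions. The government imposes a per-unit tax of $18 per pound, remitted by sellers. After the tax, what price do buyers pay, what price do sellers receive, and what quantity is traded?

Rewrite in direct form: Qd = 273 − P and Qs = 2P + 228.
Before the tax: set 273 − P = 2P + 228 → P* = $15, Q* = 258.
With the tax collected from sellers, supply shifts: Qs = 2(P − 18) + 228.
Solving gives Q = 246 with buyers paying $27 and sellers receiving $9 (the $18 wedge).
The less price-elastic side of the market bears the larger share of a per-unit tax.

Buyers pay $27; sellers receive $9; quantity = 246.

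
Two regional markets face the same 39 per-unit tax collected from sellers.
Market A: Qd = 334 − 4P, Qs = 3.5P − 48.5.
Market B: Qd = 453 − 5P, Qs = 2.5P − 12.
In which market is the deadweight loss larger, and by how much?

Market A, by 152.1.

Market A: pre-tax P* = 51, Q* = 130; post-tax Q = 57.2; deadweight loss = 1419.6.
Market B: pre-tax P* = 62, Q* = 143; post-tax Q = 78; deadweight loss = 1267.5.
Difference: 1419.6 vs 1267.5 → market A is larger by 152.1.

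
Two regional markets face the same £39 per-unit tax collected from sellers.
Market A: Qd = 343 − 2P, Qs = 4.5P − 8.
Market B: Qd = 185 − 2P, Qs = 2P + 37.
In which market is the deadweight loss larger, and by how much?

Market A: pre-tax P* = £54, Q* = 235; post-tax Q = 181; deadweight loss = £1053.
Market B: pre-tax P* = £37, Q* = 111; post-tax Q = 72; deadweight loss = £760.5.
Difference: £1053 vs £760.5 → market A is larger by £292.5.

Market A, by £292.5.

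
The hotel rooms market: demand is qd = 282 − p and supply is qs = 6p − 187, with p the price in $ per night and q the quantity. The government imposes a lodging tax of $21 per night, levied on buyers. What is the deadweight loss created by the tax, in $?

Deadweight loss = $189.

Before the tax: set 282 − p = 6p − 187 → p* = $67, q* = 215.
With the tax collected from buyers, demand (in seller-price terms) shifts: qd = 282 − (p + 21).
New equilibrium: buyers pay $85, suppliers receive $64, q = 197. (Wedge: pb − ps = 21.)
Quantity falls by |ΔQ| = |215 − 197| = 18.
DWL = ½ · t · |ΔQ| = ½ · 21 · 18 = $189.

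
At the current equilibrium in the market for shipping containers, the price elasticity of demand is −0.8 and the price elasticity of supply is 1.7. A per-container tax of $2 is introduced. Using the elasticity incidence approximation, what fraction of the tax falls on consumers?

Consumers' share ≈ 0.68.

Incidence ratio: consumers' share ≈ εs / (εs + |εd|) = 1.7 / (1.7 + 0.8) = 0.68.
Supply is the more elastic side, so consumers bear the larger share.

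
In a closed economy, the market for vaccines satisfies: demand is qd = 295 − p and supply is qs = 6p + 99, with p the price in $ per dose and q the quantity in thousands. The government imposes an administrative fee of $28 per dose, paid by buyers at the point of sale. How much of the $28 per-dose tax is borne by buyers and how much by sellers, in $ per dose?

Before the tax: set 295 − p = 6p + 99 → p* = $28, q* = 267.
With the tax collected from buyers, demand (in seller-price terms) shifts: qd = 295 − (p + 28).
Solving gives q = 243 with buyers paying $52 and sellers receiving $24 (the $28 wedge).
Burden on buyers: $24; on sellers: $4. (They sum to $28.)
The less price-elastic side of the market bears the larger share of a per-unit tax.

Buyers bear $24 per dose; sellers bear $4 per dose.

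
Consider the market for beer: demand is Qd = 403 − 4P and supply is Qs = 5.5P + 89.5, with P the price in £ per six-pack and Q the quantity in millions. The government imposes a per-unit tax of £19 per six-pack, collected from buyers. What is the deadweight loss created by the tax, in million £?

Deadweight loss = £418 million.

Before the tax: set 403 − 4P = 5.5P + 89.5 → P* = £33, Q* = 271.
With the tax collected from buyers, demand (in seller-price terms) shifts: Qd = 403 − 4(P + 19).
Solving gives Q = 227 with buyers paying £44 and producers receiving £25 (the £19 wedge).
Quantity falls by |ΔQ| = |271 − 227| = 44.
DWL = ½ · t · |ΔQ| = ½ · 19 · 44 = £418.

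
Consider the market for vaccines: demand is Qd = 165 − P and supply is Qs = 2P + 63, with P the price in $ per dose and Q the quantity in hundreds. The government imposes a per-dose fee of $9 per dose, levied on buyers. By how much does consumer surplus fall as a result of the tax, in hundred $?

Without the tax, 165 − P = 2P + 63 gives 3P = 102, so P* = $34 and Q* = 131.
With the tax collected from buyers, demand (in seller-price terms) shifts: Qd = 165 − (P + 9).
New equilibrium: buyers pay $40, producers receive $31, Q = 125. (Wedge: Pb − Ps = 9.)
ΔCS is the trapezoid between Q = 125 and Q = 131 of height $6: ½ · (131 + 125) · 6 = $768.

Consumer surplus falls by $768 hundred.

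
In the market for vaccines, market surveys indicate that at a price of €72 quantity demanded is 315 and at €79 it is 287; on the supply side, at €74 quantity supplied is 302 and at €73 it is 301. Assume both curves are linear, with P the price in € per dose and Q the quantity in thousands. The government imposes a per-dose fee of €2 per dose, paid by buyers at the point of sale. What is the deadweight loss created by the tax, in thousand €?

Deadweight loss = €1.6 thousand.

Demand slope: (287 − 315)/(79 − 72) = -4, so Qd = 603 − 4P.
Supply slope: (301 − 302)/(73 − 74) = 1, so Qs = P + 228.
Before the tax: set 603 − 4P = P + 228 → P* = €75, Q* = 303.
With the tax collected from buyers, demand (in seller-price terms) shifts: Qd = 603 − 4(P + 2).
New equilibrium: buyers pay €75.4, sellers receive €73.4, Q = 301.4. (Wedge: Pb − Ps = 2.)
Quantity falls by |ΔQ| = |303 − 301.4| = 1.6.
DWL = ½ · t · |ΔQ| = ½ · 2 · 1.6 = €1.6.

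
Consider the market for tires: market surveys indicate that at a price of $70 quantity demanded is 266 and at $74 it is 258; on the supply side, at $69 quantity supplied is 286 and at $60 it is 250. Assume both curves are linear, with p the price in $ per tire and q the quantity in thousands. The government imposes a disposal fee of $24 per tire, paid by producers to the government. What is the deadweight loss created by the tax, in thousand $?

Demand slope: (258 − 266)/(74 − 70) = -2, so qd = 406 − 2p.
Supply slope: (250 − 286)/(60 − 69) = 4, so qs = 4p + 10.
Without the tax, 406 − 2p = 4p + 10 gives 6p = 396, so p* = $66 and q* = 274.
With the tax collected from producers, supply shifts: qs = 4(p − 24) + 10.
Solving gives q = 242 with consumers paying $82 and producers receiving $58 (the $24 wedge).
Quantity falls by |ΔQ| = |274 − 242| = 32.
DWL = ½ · t · |ΔQ| = ½ · 24 · 32 = $384.

Deadweight loss = $384 thousand.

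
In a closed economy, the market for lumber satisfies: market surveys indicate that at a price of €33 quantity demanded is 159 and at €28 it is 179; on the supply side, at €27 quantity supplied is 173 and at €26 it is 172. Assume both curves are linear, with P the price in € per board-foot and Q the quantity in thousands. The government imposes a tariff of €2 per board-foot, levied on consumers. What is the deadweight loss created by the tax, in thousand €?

Demand slope: (179 − 159)/(28 − 33) = -4, so Qd = 291 − 4P.
Supply slope: (172 − 173)/(26 − 27) = 1, so Qs = P + 146.
Before the tax: set 291 − 4P = P + 146 → P* = €29, Q* = 175.
With the tax collected from consumers, demand (in seller-price terms) shifts: Qd = 291 − 4(P + 2).
Solving gives Q = 173.4 with consumers paying €29.4 and producers receiving €27.4 (the €2 wedge).
Quantity falls by |ΔQ| = |175 − 173.4| = 1.6.
DWL = ½ · t · |ΔQ| = ½ · 2 · 1.6 = €1.6.

Deadweight loss = €1.6 thousand.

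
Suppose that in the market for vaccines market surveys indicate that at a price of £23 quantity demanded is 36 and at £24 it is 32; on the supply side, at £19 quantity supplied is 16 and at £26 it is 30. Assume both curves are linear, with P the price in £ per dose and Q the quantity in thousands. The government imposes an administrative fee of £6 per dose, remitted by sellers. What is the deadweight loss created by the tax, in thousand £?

Deadweight loss = £24 thousand.

Demand slope: (32 − 36)/(24 − 23) = -4, so Qd = 128 − 4P.
Supply slope: (30 − 16)/(26 − 19) = 2, so Qs = 2P − 22.
Without the tax, 128 − 4P = 2P − 22 gives 6P = 150, so P* = £25 and Q* = 28.
With the tax collected from sellers, supply shifts: Qs = 2(P − 6) − 22.
Solving gives Q = 20 with buyers paying £27 and sellers receiving £21 (the £6 wedge).
Quantity falls by |ΔQ| = |28 − 20| = 8.
DWL = ½ · t · |ΔQ| = ½ · 6 · 8 = £24.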